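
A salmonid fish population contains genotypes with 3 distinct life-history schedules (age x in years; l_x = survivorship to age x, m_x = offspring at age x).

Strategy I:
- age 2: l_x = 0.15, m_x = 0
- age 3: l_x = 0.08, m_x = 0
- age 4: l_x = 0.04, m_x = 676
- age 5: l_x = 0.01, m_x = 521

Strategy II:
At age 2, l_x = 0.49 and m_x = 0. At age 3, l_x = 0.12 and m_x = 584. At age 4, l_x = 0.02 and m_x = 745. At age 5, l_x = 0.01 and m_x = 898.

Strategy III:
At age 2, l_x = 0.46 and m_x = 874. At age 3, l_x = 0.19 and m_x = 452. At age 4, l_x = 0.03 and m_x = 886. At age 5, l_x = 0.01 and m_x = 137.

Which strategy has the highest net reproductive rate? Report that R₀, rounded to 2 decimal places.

Strategy I: R₀ = 0.15×0 + 0.08×0 + 0.04×676 + 0.01×521 = 32.2500
Strategy II: R₀ = 0.49×0 + 0.12×584 + 0.02×745 + 0.01×898 = 93.9600
Strategy III: R₀ = 0.46×874 + 0.19×452 + 0.03×886 + 0.01×137 = 515.8700
Highest R₀: strategy III with 515.8700.

515.87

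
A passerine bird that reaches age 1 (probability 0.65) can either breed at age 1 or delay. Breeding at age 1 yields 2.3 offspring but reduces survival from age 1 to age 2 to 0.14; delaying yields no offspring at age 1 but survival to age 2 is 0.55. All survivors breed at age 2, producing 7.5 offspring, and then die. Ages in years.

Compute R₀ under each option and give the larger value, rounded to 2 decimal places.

2.68

breed at age 1: R₀ = 0.65 × (2.3 + 0.14 × 7.5) = 0.65 × 3.3500 = 2.1775
delay to age 2: R₀ = 0.65 × (0.55 × 7.5) = 0.65 × 4.1250 = 2.6812
Higher: delay to age 2 (2.6812).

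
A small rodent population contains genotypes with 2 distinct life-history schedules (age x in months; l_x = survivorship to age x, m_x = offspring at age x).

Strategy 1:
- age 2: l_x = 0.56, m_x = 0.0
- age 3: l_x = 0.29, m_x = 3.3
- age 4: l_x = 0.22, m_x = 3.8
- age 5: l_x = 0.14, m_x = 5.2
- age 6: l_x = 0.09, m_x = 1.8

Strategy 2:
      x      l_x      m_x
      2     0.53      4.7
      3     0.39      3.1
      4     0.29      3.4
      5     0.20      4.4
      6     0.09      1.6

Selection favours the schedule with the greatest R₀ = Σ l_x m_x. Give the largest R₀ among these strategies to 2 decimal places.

Strategy 1: R₀ = 0.56×0.0 + 0.29×3.3 + 0.22×3.8 + 0.14×5.2 + 0.09×1.8 = 2.6830
Strategy 2: R₀ = 0.53×4.7 + 0.39×3.1 + 0.29×3.4 + 0.20×4.4 + 0.09×1.6 = 5.7100
Highest R₀: strategy 2 with 5.7100.

5.71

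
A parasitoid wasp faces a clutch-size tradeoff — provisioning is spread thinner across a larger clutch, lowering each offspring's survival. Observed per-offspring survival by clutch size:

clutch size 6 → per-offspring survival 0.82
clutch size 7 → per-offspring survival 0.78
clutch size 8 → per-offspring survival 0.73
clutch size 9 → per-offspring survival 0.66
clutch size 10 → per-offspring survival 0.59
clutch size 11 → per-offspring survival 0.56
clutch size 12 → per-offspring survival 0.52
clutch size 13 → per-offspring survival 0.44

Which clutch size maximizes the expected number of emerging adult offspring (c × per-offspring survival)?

Expected emerging adult offspring = c × s(c):
  c=6: 6 × 0.82 = 4.920
  c=7: 7 × 0.78 = 5.460
  c=8: 8 × 0.73 = 5.840
  c=9: 9 × 0.66 = 5.940
  c=10: 10 × 0.59 = 5.900
  c=11: 11 × 0.56 = 6.160
  c=12: 12 × 0.52 = 6.240
  c=13: 13 × 0.44 = 5.720
Maximum at c = 12 (6.240 emerging adult offspring).

12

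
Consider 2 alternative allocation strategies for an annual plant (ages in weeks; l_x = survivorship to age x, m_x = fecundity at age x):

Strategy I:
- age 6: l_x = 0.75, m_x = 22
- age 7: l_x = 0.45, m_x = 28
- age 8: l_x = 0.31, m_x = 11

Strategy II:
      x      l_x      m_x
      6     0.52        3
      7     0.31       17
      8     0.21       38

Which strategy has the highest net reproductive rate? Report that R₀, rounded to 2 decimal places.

Strategy I: R₀ = 0.75×22 + 0.45×28 + 0.31×11 = 32.5100
Strategy II: R₀ = 0.52×3 + 0.31×17 + 0.21×38 = 14.8100
Highest R₀: strategy I with 32.5100.

32.51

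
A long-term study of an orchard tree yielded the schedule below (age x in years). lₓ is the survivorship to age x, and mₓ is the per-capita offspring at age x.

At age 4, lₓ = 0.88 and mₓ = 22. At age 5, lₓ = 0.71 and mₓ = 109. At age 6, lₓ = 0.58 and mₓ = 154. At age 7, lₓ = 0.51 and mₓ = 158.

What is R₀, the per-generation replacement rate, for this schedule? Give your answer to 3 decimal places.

266.650

R₀ = Σ lₓ mₓ:
  age 4: 0.88 × 22 = 19.3600
  age 5: 0.71 × 109 = 77.3900
  age 6: 0.58 × 154 = 89.3200
  age 7: 0.51 × 158 = 80.5800
R₀ = 19.3600 + 77.3900 + 89.3200 + 80.5800 = 266.6500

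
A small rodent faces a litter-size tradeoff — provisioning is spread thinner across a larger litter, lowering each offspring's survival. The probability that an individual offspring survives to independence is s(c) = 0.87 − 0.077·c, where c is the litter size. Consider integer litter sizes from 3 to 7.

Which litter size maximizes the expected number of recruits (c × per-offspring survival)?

6

Expected recruits = c × s(c):
  c=3: 3 × 0.639 = 1.917
  c=4: 4 × 0.562 = 2.248
  c=5: 5 × 0.485 = 2.425
  c=6: 6 × 0.408 = 2.448
  c=7: 7 × 0.331 = 2.317
Maximum at c = 6 (2.448 recruits).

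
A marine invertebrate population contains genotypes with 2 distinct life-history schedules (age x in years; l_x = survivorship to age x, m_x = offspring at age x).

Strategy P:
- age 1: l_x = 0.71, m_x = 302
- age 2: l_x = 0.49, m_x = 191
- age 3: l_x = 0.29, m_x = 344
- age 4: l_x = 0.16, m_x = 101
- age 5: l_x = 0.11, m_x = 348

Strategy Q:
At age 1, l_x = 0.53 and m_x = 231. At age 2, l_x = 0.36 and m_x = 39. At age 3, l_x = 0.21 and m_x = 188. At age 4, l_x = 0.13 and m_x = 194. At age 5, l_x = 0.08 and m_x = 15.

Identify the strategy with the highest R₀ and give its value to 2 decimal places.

462.21

Strategy P: R₀ = 0.71×302 + 0.49×191 + 0.29×344 + 0.16×101 + 0.11×348 = 462.2100
Strategy Q: R₀ = 0.53×231 + 0.36×39 + 0.21×188 + 0.13×194 + 0.08×15 = 202.3700
Highest R₀: strategy P with 462.2100.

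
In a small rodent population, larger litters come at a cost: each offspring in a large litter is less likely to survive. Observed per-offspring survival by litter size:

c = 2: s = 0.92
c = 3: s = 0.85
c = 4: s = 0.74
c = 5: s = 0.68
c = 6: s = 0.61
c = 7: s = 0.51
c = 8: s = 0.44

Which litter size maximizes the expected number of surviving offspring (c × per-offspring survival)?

6

Expected surviving offspring = c × s(c):
  c=2: 2 × 0.92 = 1.840
  c=3: 3 × 0.85 = 2.550
  c=4: 4 × 0.74 = 2.960
  c=5: 5 × 0.68 = 3.400
  c=6: 6 × 0.61 = 3.660
  c=7: 7 × 0.51 = 3.570
  c=8: 8 × 0.44 = 3.520
Maximum at c = 6 (3.660 surviving offspring).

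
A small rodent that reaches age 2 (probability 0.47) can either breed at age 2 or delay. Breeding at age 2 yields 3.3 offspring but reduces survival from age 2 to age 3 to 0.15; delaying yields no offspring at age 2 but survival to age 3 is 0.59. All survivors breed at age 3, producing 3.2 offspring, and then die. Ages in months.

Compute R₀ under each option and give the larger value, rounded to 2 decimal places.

breed at age 2: R₀ = 0.47 × (3.3 + 0.15 × 3.2) = 0.47 × 3.7800 = 1.7766
delay to age 3: R₀ = 0.47 × (0.59 × 3.2) = 0.47 × 1.8880 = 0.8874
Higher: breed at age 2 (1.7766).

1.78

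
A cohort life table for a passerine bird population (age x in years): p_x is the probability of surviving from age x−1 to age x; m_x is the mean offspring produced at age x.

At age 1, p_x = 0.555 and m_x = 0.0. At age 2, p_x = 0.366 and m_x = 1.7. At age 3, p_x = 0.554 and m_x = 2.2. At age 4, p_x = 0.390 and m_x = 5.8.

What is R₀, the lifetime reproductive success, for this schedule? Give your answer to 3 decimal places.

Survivorship from birth: l_x = p_1·p_2·…·p_x.
  l_1 = 0.55500
  l_2 = 0.20313
  l_3 = 0.11253
  l_4 = 0.04389
R₀ = Σ l_x m_x:
  age 1: 0.55500 × 0.0 = 0.0000
  age 2: 0.20313 × 1.7 = 0.3453
  age 3: 0.11253 × 2.2 = 0.2476
  age 4: 0.04389 × 5.8 = 0.2546
R₀ = 0.0000 + 0.3453 + 0.2476 + 0.2546 = 0.8474

0.847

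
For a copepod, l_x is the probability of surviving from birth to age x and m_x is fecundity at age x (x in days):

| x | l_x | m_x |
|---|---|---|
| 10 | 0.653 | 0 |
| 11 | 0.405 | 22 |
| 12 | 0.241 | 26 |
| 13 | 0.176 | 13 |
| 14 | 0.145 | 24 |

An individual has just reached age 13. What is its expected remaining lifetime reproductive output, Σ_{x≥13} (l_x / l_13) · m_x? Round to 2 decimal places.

32.77

l_13 = 0.176. Conditional survival from age 13 to x is l_x / l_13.
  x=13: (0.176/0.176) × 13 = 13.0000
  x=14: (0.145/0.176) × 24 = 19.7727
Sum = 13.0000 + 19.7727 = 32.7727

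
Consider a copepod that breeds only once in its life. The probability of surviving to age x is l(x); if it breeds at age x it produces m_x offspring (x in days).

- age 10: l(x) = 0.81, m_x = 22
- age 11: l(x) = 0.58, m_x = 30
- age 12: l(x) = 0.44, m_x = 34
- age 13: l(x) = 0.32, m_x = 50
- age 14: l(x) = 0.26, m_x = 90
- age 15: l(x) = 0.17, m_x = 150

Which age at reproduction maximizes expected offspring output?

15

Expected offspring if breeding at age x = l(x) × m_x:
  age 10: 0.81 × 22 = 17.820
  age 11: 0.58 × 30 = 17.400
  age 12: 0.44 × 34 = 14.960
  age 13: 0.32 × 50 = 16.000
  age 14: 0.26 × 90 = 23.400
  age 15: 0.17 × 150 = 25.500
Maximum at age 15 (25.500).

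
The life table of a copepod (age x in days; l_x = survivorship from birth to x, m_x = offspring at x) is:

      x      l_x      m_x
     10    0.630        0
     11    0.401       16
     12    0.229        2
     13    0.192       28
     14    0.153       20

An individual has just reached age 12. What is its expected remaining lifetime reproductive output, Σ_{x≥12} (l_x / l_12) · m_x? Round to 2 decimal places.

l_12 = 0.229. Conditional survival from age 12 to x is l_x / l_12.
  x=12: (0.229/0.229) × 2 = 2.0000
  x=13: (0.192/0.229) × 28 = 23.4760
  x=14: (0.153/0.229) × 20 = 13.3624
Sum = 2.0000 + 23.4760 + 13.3624 = 38.8384

38.84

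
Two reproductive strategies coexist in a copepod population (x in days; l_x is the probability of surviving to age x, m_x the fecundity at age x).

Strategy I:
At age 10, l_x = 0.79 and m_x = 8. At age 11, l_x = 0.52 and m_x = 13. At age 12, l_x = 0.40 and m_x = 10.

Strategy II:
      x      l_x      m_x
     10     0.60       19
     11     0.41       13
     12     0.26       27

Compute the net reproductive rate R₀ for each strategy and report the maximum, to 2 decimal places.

23.75

Strategy I: R₀ = 0.79×8 + 0.52×13 + 0.40×10 = 17.0800
Strategy II: R₀ = 0.60×19 + 0.41×13 + 0.26×27 = 23.7500
Highest R₀: strategy II with 23.7500.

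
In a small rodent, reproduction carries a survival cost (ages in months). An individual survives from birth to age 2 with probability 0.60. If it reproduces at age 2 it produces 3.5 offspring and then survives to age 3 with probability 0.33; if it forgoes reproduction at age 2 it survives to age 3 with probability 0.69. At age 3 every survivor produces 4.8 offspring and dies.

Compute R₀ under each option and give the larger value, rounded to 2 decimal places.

breed at age 2: R₀ = 0.60 × (3.5 + 0.33 × 4.8) = 0.60 × 5.0840 = 3.0504
delay to age 3: R₀ = 0.60 × (0.69 × 4.8) = 0.60 × 3.3120 = 1.9872
Higher: breed at age 2 (3.0504).

3.05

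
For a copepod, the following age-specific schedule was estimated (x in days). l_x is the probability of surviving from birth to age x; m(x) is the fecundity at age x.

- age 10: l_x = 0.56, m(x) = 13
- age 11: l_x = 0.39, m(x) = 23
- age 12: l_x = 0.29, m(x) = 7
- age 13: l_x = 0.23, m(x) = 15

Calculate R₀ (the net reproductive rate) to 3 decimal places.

R₀ = Σ l_x m(x):
  age 10: 0.56 × 13 = 7.2800
  age 11: 0.39 × 23 = 8.9700
  age 12: 0.29 × 7 = 2.0300
  age 13: 0.23 × 15 = 3.4500
R₀ = 7.2800 + 8.9700 + 2.0300 + 3.4500 = 21.7300

21.730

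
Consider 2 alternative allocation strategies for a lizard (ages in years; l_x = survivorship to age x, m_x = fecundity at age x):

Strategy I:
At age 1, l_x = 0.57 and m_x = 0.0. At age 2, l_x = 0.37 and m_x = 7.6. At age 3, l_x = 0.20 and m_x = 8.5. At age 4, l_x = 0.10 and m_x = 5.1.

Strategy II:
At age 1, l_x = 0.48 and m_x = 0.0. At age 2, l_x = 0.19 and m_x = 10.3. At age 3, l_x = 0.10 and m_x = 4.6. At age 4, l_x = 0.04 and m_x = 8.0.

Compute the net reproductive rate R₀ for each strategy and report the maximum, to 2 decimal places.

Strategy I: R₀ = 0.57×0.0 + 0.37×7.6 + 0.20×8.5 + 0.10×5.1 = 5.0220
Strategy II: R₀ = 0.48×0.0 + 0.19×10.3 + 0.10×4.6 + 0.04×8.0 = 2.7370
Highest R₀: strategy I with 5.0220.

5.02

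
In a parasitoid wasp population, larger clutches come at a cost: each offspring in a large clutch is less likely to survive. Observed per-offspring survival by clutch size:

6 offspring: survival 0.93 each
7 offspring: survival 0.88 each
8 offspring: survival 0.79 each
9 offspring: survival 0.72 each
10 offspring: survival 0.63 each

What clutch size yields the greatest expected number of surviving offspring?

Expected surviving offspring = c × s(c):
  c=6: 6 × 0.93 = 5.580
  c=7: 7 × 0.88 = 6.160
  c=8: 8 × 0.79 = 6.320
  c=9: 9 × 0.72 = 6.480
  c=10: 10 × 0.63 = 6.300
Maximum at c = 9 (6.480 surviving offspring).

9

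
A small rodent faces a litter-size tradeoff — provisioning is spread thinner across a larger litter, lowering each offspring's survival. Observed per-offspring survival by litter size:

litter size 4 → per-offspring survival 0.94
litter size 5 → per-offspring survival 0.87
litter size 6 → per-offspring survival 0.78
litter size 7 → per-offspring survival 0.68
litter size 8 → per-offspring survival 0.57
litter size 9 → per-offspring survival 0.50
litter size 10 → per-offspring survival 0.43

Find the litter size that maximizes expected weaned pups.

Expected weaned pups = c × s(c):
  c=4: 4 × 0.94 = 3.760
  c=5: 5 × 0.87 = 4.350
  c=6: 6 × 0.78 = 4.680
  c=7: 7 × 0.68 = 4.760
  c=8: 8 × 0.57 = 4.560
  c=9: 9 × 0.50 = 4.500
  c=10: 10 × 0.43 = 4.300
Maximum at c = 7 (4.760 weaned pups).

7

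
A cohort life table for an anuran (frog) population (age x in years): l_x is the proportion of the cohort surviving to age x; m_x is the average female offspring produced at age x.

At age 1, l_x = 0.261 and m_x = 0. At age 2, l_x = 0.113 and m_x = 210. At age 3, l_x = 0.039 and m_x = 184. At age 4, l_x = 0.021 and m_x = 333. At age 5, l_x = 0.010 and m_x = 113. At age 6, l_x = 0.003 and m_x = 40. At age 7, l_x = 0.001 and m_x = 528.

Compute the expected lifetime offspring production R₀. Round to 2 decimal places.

R₀ = Σ l_x m_x:
  age 1: 0.261 × 0 = 0.0000
  age 2: 0.113 × 210 = 23.7300
  age 3: 0.039 × 184 = 7.1760
  age 4: 0.021 × 333 = 6.9930
  age 5: 0.010 × 113 = 1.1300
  age 6: 0.003 × 40 = 0.1200
  age 7: 0.001 × 528 = 0.5280
R₀ = 0.0000 + 23.7300 + 7.1760 + 6.9930 + 1.1300 + 0.1200 + 0.5280 = 39.6770

39.68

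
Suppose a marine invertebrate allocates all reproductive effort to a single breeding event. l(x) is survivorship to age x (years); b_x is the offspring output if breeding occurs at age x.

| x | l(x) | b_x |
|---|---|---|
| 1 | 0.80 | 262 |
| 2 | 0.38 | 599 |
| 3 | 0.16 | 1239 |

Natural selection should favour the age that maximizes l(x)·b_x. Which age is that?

2

Expected offspring if breeding at age x = l(x) × b_x:
  age 1: 0.80 × 262 = 209.600
  age 2: 0.38 × 599 = 227.620
  age 3: 0.16 × 1239 = 198.240
Maximum at age 2 (227.620).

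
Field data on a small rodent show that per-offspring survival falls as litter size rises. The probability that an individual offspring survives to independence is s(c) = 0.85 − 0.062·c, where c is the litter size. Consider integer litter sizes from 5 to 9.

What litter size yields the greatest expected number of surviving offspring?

Expected surviving offspring = c × s(c):
  c=5: 5 × 0.540 = 2.700
  c=6: 6 × 0.478 = 2.868
  c=7: 7 × 0.416 = 2.912
  c=8: 8 × 0.354 = 2.832
  c=9: 9 × 0.292 = 2.628
Maximum at c = 7 (2.912 surviving offspring).

7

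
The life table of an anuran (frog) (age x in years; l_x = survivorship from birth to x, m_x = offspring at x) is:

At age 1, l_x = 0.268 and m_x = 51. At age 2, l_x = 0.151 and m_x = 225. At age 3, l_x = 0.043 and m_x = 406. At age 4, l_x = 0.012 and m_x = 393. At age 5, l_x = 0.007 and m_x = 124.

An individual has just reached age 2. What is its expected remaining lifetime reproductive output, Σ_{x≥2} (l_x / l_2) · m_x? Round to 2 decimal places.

377.60

l_2 = 0.151. Conditional survival from age 2 to x is l_x / l_2.
  x=2: (0.151/0.151) × 225 = 225.0000
  x=3: (0.043/0.151) × 406 = 115.6159
  x=4: (0.012/0.151) × 393 = 31.2318
  x=5: (0.007/0.151) × 124 = 5.7483
Sum = 225.0000 + 115.6159 + 31.2318 + 5.7483 = 377.5960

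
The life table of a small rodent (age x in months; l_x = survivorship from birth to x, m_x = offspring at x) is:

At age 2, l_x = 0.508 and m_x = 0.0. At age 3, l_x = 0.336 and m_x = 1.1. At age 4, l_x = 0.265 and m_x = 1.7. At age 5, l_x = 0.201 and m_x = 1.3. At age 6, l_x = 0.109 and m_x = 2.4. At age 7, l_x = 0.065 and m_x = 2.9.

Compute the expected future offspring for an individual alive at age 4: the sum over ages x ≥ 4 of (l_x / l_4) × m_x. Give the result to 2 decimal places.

l_4 = 0.265. Conditional survival from age 4 to x is l_x / l_4.
  x=4: (0.265/0.265) × 1.7 = 1.7000
  x=5: (0.201/0.265) × 1.3 = 0.9860
  x=6: (0.109/0.265) × 2.4 = 0.9872
  x=7: (0.065/0.265) × 2.9 = 0.7113
Sum = 1.7000 + 0.9860 + 0.9872 + 0.7113 = 4.3845

4.38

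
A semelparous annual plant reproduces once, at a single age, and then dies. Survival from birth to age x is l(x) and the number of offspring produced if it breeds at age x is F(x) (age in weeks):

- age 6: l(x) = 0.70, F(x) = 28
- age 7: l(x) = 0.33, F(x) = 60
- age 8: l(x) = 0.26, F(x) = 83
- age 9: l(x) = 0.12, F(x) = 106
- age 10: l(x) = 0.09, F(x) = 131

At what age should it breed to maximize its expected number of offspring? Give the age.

8

Expected offspring if breeding at age x = l(x) × F(x):
  age 6: 0.70 × 28 = 19.600
  age 7: 0.33 × 60 = 19.800
  age 8: 0.26 × 83 = 21.580
  age 9: 0.12 × 106 = 12.720
  age 10: 0.09 × 131 = 11.790
Maximum at age 8 (21.580).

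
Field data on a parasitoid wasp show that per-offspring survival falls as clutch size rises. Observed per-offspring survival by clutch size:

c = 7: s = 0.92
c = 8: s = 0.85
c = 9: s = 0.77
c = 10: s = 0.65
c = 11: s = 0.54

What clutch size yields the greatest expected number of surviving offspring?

Expected surviving offspring = c × s(c):
  c=7: 7 × 0.92 = 6.440
  c=8: 8 × 0.85 = 6.800
  c=9: 9 × 0.77 = 6.930
  c=10: 10 × 0.65 = 6.500
  c=11: 11 × 0.54 = 5.940
Maximum at c = 9 (6.930 surviving offspring).

9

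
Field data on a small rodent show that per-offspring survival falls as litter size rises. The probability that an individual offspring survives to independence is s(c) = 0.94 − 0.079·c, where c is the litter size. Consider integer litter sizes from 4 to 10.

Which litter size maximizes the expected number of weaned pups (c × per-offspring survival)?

6

Expected weaned pups = c × s(c):
  c=4: 4 × 0.624 = 2.496
  c=5: 5 × 0.545 = 2.725
  c=6: 6 × 0.466 = 2.796
  c=7: 7 × 0.387 = 2.709
  c=8: 8 × 0.308 = 2.464
  c=9: 9 × 0.229 = 2.061
  c=10: 10 × 0.150 = 1.500
Maximum at c = 6 (2.796 weaned pups).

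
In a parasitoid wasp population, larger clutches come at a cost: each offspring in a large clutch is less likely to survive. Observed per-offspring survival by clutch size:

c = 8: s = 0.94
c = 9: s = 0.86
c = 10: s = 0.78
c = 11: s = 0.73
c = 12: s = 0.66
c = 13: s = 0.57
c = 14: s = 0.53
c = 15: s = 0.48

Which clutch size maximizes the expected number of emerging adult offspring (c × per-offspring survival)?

Expected emerging adult offspring = c × s(c):
  c=8: 8 × 0.94 = 7.520
  c=9: 9 × 0.86 = 7.740
  c=10: 10 × 0.78 = 7.800
  c=11: 11 × 0.73 = 8.030
  c=12: 12 × 0.66 = 7.920
  c=13: 13 × 0.57 = 7.410
  c=14: 14 × 0.53 = 7.420
  c=15: 15 × 0.48 = 7.200
Maximum at c = 11 (8.030 emerging adult offspring).

11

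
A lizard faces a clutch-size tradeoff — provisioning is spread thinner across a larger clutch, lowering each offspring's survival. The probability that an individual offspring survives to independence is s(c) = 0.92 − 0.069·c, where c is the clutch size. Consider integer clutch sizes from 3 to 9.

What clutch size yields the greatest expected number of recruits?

7

Expected recruits = c × s(c):
  c=3: 3 × 0.713 = 2.139
  c=4: 4 × 0.644 = 2.576
  c=5: 5 × 0.575 = 2.875
  c=6: 6 × 0.506 = 3.036
  c=7: 7 × 0.437 = 3.059
  c=8: 8 × 0.368 = 2.944
  c=9: 9 × 0.299 = 2.691
Maximum at c = 7 (3.059 recruits).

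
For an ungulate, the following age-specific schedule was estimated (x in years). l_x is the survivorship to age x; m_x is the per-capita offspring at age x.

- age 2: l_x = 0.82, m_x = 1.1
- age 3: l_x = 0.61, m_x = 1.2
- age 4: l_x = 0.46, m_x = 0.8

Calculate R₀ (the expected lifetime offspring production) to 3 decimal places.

R₀ = Σ l_x m_x:
  age 2: 0.82 × 1.1 = 0.9020
  age 3: 0.61 × 1.2 = 0.7320
  age 4: 0.46 × 0.8 = 0.3680
R₀ = 0.9020 + 0.7320 + 0.3680 = 2.0020

2.002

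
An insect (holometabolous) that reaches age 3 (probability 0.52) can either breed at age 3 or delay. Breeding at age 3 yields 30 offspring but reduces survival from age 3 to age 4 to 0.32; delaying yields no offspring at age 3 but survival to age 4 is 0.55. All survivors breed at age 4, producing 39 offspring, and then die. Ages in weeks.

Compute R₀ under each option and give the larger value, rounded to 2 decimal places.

22.09

breed at age 3: R₀ = 0.52 × (30 + 0.32 × 39) = 0.52 × 42.4800 = 22.0896
delay to age 4: R₀ = 0.52 × (0.55 × 39) = 0.52 × 21.4500 = 11.1540
Higher: breed at age 3 (22.0896).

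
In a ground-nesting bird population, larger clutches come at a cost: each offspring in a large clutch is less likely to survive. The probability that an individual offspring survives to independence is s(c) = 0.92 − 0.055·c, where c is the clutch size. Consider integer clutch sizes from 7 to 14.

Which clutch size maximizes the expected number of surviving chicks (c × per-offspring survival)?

8

Expected surviving chicks = c × s(c):
  c=7: 7 × 0.535 = 3.745
  c=8: 8 × 0.480 = 3.840
  c=9: 9 × 0.425 = 3.825
  c=10: 10 × 0.370 = 3.700
  c=11: 11 × 0.315 = 3.465
  c=12: 12 × 0.260 = 3.120
  c=13: 13 × 0.205 = 2.665
  c=14: 14 × 0.150 = 2.100
Maximum at c = 8 (3.840 surviving chicks).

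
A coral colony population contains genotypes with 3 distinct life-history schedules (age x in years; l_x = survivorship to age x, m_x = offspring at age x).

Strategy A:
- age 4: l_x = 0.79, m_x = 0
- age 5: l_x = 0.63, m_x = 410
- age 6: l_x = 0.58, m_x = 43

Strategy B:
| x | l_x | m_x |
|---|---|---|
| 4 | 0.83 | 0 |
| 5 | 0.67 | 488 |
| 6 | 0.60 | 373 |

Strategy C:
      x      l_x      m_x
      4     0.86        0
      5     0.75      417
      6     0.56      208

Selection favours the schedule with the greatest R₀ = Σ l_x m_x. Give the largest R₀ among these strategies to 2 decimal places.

550.76

Strategy A: R₀ = 0.79×0 + 0.63×410 + 0.58×43 = 283.2400
Strategy B: R₀ = 0.83×0 + 0.67×488 + 0.60×373 = 550.7600
Strategy C: R₀ = 0.86×0 + 0.75×417 + 0.56×208 = 429.2300
Highest R₀: strategy B with 550.7600.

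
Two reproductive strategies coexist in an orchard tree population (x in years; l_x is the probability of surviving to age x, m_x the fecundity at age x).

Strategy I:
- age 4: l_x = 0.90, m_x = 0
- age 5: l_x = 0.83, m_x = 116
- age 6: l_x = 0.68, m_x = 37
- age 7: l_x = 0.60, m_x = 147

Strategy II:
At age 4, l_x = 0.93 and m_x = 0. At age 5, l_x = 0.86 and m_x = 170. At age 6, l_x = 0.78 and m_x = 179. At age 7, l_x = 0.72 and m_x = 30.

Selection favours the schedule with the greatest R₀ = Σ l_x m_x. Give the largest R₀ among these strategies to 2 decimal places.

307.42

Strategy I: R₀ = 0.90×0 + 0.83×116 + 0.68×37 + 0.60×147 = 209.6400
Strategy II: R₀ = 0.93×0 + 0.86×170 + 0.78×179 + 0.72×30 = 307.4200
Highest R₀: strategy II with 307.4200.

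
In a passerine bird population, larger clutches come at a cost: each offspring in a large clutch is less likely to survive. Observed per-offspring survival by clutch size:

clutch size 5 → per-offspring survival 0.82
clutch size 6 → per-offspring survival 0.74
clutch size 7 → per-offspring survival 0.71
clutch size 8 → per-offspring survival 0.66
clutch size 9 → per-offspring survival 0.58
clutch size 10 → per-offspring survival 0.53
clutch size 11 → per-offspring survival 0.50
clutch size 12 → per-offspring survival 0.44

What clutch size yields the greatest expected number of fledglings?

Expected fledglings = c × s(c):
  c=5: 5 × 0.82 = 4.100
  c=6: 6 × 0.74 = 4.440
  c=7: 7 × 0.71 = 4.970
  c=8: 8 × 0.66 = 5.280
  c=9: 9 × 0.58 = 5.220
  c=10: 10 × 0.53 = 5.300
  c=11: 11 × 0.50 = 5.500
  c=12: 12 × 0.44 = 5.280
Maximum at c = 11 (5.500 fledglings).

11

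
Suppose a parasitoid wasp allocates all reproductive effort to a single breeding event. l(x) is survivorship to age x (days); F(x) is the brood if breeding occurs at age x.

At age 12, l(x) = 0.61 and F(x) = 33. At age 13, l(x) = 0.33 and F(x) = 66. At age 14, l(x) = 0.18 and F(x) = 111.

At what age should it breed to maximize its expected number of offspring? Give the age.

13

Expected offspring if breeding at age x = l(x) × F(x):
  age 12: 0.61 × 33 = 20.130
  age 13: 0.33 × 66 = 21.780
  age 14: 0.18 × 111 = 19.980
Maximum at age 13 (21.780).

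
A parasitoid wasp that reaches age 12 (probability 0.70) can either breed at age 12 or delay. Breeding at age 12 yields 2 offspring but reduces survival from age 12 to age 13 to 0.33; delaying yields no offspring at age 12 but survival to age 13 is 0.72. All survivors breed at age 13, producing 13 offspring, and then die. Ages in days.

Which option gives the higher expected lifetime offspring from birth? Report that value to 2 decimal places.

breed at age 12: R₀ = 0.70 × (2 + 0.33 × 13) = 0.70 × 6.2900 = 4.4030
delay to age 13: R₀ = 0.70 × (0.72 × 13) = 0.70 × 9.3600 = 6.5520
Higher: delay to age 13 (6.5520).

6.55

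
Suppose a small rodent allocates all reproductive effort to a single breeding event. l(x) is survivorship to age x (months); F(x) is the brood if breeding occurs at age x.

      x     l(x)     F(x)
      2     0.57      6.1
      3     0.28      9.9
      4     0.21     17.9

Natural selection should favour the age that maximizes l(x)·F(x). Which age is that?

Expected offspring if breeding at age x = l(x) × F(x):
  age 2: 0.57 × 6.1 = 3.477
  age 3: 0.28 × 9.9 = 2.772
  age 4: 0.21 × 17.9 = 3.759
Maximum at age 4 (3.759).

4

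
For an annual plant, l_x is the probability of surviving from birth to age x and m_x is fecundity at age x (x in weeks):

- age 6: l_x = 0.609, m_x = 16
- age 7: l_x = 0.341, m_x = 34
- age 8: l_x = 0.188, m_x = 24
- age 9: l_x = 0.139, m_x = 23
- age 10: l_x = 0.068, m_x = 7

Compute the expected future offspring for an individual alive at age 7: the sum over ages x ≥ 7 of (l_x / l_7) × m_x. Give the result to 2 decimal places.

l_7 = 0.341. Conditional survival from age 7 to x is l_x / l_7.
  x=7: (0.341/0.341) × 34 = 34.0000
  x=8: (0.188/0.341) × 24 = 13.2317
  x=9: (0.139/0.341) × 23 = 9.3754
  x=10: (0.068/0.341) × 7 = 1.3959
Sum = 34.0000 + 13.2317 + 9.3754 + 1.3959 = 58.0029

58.00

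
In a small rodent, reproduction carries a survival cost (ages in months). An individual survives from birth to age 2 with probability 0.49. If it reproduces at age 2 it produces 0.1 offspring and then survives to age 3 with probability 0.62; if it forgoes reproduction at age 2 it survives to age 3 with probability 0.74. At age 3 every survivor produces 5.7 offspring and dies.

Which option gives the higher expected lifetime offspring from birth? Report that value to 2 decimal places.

2.07

breed at age 2: R₀ = 0.49 × (0.1 + 0.62 × 5.7) = 0.49 × 3.6340 = 1.7807
delay to age 3: R₀ = 0.49 × (0.74 × 5.7) = 0.49 × 4.2180 = 2.0668
Higher: delay to age 3 (2.0668).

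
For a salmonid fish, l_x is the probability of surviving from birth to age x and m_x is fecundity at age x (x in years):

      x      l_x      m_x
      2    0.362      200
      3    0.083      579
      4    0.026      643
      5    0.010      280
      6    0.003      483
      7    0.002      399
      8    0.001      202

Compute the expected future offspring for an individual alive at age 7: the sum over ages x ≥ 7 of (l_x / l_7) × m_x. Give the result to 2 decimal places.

500.00

l_7 = 0.002. Conditional survival from age 7 to x is l_x / l_7.
  x=7: (0.002/0.002) × 399 = 399.0000
  x=8: (0.001/0.002) × 202 = 101.0000
Sum = 399.0000 + 101.0000 = 500.0000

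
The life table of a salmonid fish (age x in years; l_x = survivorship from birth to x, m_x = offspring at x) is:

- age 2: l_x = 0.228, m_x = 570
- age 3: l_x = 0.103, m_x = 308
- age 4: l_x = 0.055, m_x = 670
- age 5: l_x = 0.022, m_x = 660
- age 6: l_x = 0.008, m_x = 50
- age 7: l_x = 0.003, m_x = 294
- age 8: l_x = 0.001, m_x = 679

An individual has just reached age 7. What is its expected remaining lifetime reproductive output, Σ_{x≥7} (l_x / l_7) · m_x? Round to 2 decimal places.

l_7 = 0.003. Conditional survival from age 7 to x is l_x / l_7.
  x=7: (0.003/0.003) × 294 = 294.0000
  x=8: (0.001/0.003) × 679 = 226.3333
Sum = 294.0000 + 226.3333 = 520.3333

520.33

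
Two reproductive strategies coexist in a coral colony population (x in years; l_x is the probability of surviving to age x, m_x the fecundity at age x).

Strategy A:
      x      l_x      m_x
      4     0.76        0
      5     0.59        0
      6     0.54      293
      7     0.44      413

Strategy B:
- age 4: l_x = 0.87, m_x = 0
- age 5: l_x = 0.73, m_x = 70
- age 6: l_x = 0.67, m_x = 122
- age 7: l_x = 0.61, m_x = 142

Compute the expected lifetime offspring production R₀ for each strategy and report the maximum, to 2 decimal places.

339.94

Strategy A: R₀ = 0.76×0 + 0.59×0 + 0.54×293 + 0.44×413 = 339.9400
Strategy B: R₀ = 0.87×0 + 0.73×70 + 0.67×122 + 0.61×142 = 219.4600
Highest R₀: strategy A with 339.9400.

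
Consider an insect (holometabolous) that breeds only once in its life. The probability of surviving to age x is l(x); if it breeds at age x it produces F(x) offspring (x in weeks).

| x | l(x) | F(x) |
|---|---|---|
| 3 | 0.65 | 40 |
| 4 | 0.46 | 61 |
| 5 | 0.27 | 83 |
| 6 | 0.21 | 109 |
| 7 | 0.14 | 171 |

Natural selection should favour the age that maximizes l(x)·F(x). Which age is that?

Expected offspring if breeding at age x = l(x) × F(x):
  age 3: 0.65 × 40 = 26.000
  age 4: 0.46 × 61 = 28.060
  age 5: 0.27 × 83 = 22.410
  age 6: 0.21 × 109 = 22.890
  age 7: 0.14 × 171 = 23.940
Maximum at age 4 (28.060).

4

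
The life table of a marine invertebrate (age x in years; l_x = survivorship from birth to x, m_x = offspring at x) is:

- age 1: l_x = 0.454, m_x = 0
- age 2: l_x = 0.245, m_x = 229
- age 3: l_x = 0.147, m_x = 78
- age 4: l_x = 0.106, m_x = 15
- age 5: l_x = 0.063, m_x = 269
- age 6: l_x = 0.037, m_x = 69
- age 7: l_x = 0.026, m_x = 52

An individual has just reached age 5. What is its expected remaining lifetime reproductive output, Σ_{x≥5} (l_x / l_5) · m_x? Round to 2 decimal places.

330.98

l_5 = 0.063. Conditional survival from age 5 to x is l_x / l_5.
  x=5: (0.063/0.063) × 269 = 269.0000
  x=6: (0.037/0.063) × 69 = 40.5238
  x=7: (0.026/0.063) × 52 = 21.4603
Sum = 269.0000 + 40.5238 + 21.4603 = 330.9841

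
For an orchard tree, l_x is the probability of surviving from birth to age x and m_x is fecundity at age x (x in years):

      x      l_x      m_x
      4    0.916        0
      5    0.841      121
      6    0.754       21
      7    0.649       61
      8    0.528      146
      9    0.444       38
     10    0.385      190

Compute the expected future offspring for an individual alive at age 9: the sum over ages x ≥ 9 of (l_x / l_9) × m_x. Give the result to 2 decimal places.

202.75

l_9 = 0.444. Conditional survival from age 9 to x is l_x / l_9.
  x=9: (0.444/0.444) × 38 = 38.0000
  x=10: (0.385/0.444) × 190 = 164.7523
Sum = 38.0000 + 164.7523 = 202.7523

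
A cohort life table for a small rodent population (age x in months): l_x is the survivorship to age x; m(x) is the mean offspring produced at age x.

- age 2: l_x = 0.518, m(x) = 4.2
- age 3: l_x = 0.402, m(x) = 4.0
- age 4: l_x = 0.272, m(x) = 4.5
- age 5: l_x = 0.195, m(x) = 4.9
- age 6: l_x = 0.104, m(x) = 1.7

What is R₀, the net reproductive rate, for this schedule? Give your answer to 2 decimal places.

6.14

R₀ = Σ l_x m(x):
  age 2: 0.518 × 4.2 = 2.1756
  age 3: 0.402 × 4.0 = 1.6080
  age 4: 0.272 × 4.5 = 1.2240
  age 5: 0.195 × 4.9 = 0.9555
  age 6: 0.104 × 1.7 = 0.1768
R₀ = 2.1756 + 1.6080 + 1.2240 + 0.9555 + 0.1768 = 6.1399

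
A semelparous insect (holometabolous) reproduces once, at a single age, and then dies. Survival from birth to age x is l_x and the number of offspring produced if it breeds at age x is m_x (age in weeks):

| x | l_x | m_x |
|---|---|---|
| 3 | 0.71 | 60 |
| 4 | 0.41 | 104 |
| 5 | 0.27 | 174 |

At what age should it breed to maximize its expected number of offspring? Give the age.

5

Expected offspring if breeding at age x = l_x × m_x:
  age 3: 0.71 × 60 = 42.600
  age 4: 0.41 × 104 = 42.640
  age 5: 0.27 × 174 = 46.980
Maximum at age 5 (46.980).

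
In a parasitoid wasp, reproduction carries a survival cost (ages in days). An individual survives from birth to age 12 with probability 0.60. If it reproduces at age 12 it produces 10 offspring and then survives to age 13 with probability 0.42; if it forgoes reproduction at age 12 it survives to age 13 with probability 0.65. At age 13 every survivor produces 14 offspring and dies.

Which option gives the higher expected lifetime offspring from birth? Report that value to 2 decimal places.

9.53

breed at age 12: R₀ = 0.60 × (10 + 0.42 × 14) = 0.60 × 15.8800 = 9.5280
delay to age 13: R₀ = 0.60 × (0.65 × 14) = 0.60 × 9.1000 = 5.4600
Higher: breed at age 12 (9.5280).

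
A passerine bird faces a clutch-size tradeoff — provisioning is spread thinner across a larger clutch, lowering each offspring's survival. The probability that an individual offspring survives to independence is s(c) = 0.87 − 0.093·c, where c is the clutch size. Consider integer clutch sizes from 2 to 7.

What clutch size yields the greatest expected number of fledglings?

5

Expected fledglings = c × s(c):
  c=2: 2 × 0.684 = 1.368
  c=3: 3 × 0.591 = 1.773
  c=4: 4 × 0.498 = 1.992
  c=5: 5 × 0.405 = 2.025
  c=6: 6 × 0.312 = 1.872
  c=7: 7 × 0.219 = 1.533
Maximum at c = 5 (2.025 fledglings).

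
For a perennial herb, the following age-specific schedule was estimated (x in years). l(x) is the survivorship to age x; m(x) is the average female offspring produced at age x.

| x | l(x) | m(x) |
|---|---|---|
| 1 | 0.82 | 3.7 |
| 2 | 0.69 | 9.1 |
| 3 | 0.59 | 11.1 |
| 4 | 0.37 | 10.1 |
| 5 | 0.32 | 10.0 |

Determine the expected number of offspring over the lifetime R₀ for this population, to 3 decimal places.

22.799

R₀ = Σ l(x) m(x):
  age 1: 0.82 × 3.7 = 3.0340
  age 2: 0.69 × 9.1 = 6.2790
  age 3: 0.59 × 11.1 = 6.5490
  age 4: 0.37 × 10.1 = 3.7370
  age 5: 0.32 × 10.0 = 3.2000
R₀ = 3.0340 + 6.2790 + 6.5490 + 3.7370 + 3.2000 = 22.7990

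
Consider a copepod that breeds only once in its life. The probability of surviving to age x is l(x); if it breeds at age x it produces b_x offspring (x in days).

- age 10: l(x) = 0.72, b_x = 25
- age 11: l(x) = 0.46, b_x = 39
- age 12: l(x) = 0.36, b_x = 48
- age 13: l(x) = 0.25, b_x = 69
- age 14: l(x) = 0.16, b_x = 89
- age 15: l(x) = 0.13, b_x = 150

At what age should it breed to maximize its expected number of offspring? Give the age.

15

Expected offspring if breeding at age x = l(x) × b_x:
  age 10: 0.72 × 25 = 18.000
  age 11: 0.46 × 39 = 17.940
  age 12: 0.36 × 48 = 17.280
  age 13: 0.25 × 69 = 17.250
  age 14: 0.16 × 89 = 14.240
  age 15: 0.13 × 150 = 19.500
Maximum at age 15 (19.500).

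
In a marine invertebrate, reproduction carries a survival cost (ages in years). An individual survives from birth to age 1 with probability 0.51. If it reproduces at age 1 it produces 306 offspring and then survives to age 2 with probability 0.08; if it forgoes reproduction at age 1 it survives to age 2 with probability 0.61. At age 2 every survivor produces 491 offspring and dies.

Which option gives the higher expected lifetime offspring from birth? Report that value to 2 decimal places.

176.09

breed at age 1: R₀ = 0.51 × (306 + 0.08 × 491) = 0.51 × 345.2800 = 176.0928
delay to age 2: R₀ = 0.51 × (0.61 × 491) = 0.51 × 299.5100 = 152.7501
Higher: breed at age 1 (176.0928).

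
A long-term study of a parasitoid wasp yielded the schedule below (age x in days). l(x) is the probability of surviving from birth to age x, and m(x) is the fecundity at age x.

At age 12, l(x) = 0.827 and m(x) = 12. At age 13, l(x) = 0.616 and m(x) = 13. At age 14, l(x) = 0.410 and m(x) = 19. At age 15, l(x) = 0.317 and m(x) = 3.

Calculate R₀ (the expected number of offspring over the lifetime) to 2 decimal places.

R₀ = Σ l(x) m(x):
  age 12: 0.827 × 12 = 9.9240
  age 13: 0.616 × 13 = 8.0080
  age 14: 0.410 × 19 = 7.7900
  age 15: 0.317 × 3 = 0.9510
R₀ = 9.9240 + 8.0080 + 7.7900 + 0.9510 = 26.6730

26.67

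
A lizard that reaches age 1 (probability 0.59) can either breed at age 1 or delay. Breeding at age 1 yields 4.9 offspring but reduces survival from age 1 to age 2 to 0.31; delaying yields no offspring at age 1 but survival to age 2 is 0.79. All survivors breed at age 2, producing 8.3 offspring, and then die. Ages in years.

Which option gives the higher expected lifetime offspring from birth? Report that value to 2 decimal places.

4.41

breed at age 1: R₀ = 0.59 × (4.9 + 0.31 × 8.3) = 0.59 × 7.4730 = 4.4091
delay to age 2: R₀ = 0.59 × (0.79 × 8.3) = 0.59 × 6.5570 = 3.8686
Higher: breed at age 1 (4.4091).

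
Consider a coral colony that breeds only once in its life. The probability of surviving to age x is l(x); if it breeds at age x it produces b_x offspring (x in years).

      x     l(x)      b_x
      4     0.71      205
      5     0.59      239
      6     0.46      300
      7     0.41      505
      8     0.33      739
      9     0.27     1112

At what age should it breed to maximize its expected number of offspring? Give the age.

9

Expected offspring if breeding at age x = l(x) × b_x:
  age 4: 0.71 × 205 = 145.550
  age 5: 0.59 × 239 = 141.010
  age 6: 0.46 × 300 = 138.000
  age 7: 0.41 × 505 = 207.050
  age 8: 0.33 × 739 = 243.870
  age 9: 0.27 × 1112 = 300.240
Maximum at age 9 (300.240).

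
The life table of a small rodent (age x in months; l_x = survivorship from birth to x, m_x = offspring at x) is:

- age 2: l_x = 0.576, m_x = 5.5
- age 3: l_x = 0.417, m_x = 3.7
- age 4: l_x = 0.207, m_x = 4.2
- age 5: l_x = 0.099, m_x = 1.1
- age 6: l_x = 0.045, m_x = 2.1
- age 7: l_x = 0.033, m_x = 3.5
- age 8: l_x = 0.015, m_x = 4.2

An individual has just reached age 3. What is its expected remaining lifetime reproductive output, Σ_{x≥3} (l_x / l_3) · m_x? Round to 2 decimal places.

l_3 = 0.417. Conditional survival from age 3 to x is l_x / l_3.
  x=3: (0.417/0.417) × 3.7 = 3.7000
  x=4: (0.207/0.417) × 4.2 = 2.0849
  x=5: (0.099/0.417) × 1.1 = 0.2612
  x=6: (0.045/0.417) × 2.1 = 0.2266
  x=7: (0.033/0.417) × 3.5 = 0.2770
  x=8: (0.015/0.417) × 4.2 = 0.1511
Sum = 3.7000 + 2.0849 + 0.2612 + 0.2266 + 0.2770 + 0.1511 = 6.7007

6.70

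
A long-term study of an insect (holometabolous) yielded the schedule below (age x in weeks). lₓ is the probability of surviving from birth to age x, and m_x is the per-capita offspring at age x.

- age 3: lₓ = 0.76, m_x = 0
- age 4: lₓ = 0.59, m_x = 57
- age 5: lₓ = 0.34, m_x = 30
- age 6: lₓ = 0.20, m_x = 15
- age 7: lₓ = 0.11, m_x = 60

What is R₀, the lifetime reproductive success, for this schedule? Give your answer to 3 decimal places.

R₀ = Σ lₓ m_x:
  age 3: 0.76 × 0 = 0.0000
  age 4: 0.59 × 57 = 33.6300
  age 5: 0.34 × 30 = 10.2000
  age 6: 0.20 × 15 = 3.0000
  age 7: 0.11 × 60 = 6.6000
R₀ = 0.0000 + 33.6300 + 10.2000 + 3.0000 + 6.6000 = 53.4300

53.430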